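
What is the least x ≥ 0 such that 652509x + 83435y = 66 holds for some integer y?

2859

gcd(652509, 83435) = 11 (Euclid: 652509 = 7·83435 + 68464; 83435 = 1·68464 + 14971; 68464 = 4·14971 + 8580; 14971 = 1·8580 + 6391; 8580 = 1·6391 + 2189; 6391 = 2·2189 + 2013; 2189 = 1·2013 + 176; 2013 = 11·176 + 77; 176 = 2·77 + 22; 77 = 3·22 + 11; 22 = 2·11 + 0), and 11 | 66.
Extended Euclid: 652509·(-3316) + 83435·(25933) = 11. Scale by 6: x₀ = -19896.
General solution x = x₀ + 7585t; reducing mod 7585 gives x = 2859 (and y = -22359).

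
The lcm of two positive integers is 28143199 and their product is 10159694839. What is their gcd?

gcd·lcm = product, so gcd = 10159694839/28143199 = 361.

361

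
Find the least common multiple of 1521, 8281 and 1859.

lcm(1521, 8281) = 1521·8281/gcd = 12595401/169 = 74529
lcm(74529, 1859) = 74529·1859/gcd = 138549411/169 = 819819

819819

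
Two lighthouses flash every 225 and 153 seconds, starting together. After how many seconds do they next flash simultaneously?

3825

225 = 3² · 5²; 153 = 3² · 17
max exponents: 3² · 5² · 17 = 3825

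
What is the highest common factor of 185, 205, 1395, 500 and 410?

gcd(185, 205): 205 = 1·185 + 20; 185 = 9·20 + 5; 20 = 4·5 + 0 → 5
gcd(5, 1395): 1395 = 279·5 + 0 → 5
gcd(5, 500): 500 = 100·5 + 0 → 5
gcd(5, 410): 410 = 82·5 + 0 → 5

5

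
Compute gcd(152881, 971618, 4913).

289

152881 = 17² · 23²; 971618 = 2 · 17² · 41²; 4913 = 17³
gcd takes min exponent of each prime: 17² = 289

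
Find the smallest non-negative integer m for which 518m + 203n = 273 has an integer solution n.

Reduce mod 203: 518m ≡ 273 (mod 203). With g = gcd(518, 203) = 7 dividing 273, divide through: 74m ≡ 39 (mod 29).
Since gcd(74, 29) = 1, m ≡ 39·(74)⁻¹ ≡ 26 (mod 29). Smallest non-negative: 26.

26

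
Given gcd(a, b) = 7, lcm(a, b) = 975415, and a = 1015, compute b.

6727

Using ab = gcd(a,b)·lcm(a,b) = 7·975415 = 6827905, we get b = 6827905/1015 = 6727.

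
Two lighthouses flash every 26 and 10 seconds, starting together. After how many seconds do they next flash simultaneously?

gcd first: 26 = 2·10 + 6; 10 = 1·6 + 4; 6 = 1·4 + 2; 4 = 2·2 + 0 → gcd = 2
lcm = 26·10/gcd = 260/2 = 130

130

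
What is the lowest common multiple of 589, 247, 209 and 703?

lcm(589, 247) = 589·247/gcd = 145483/19 = 7657
lcm(7657, 209) = 7657·209/gcd = 1600313/19 = 84227
lcm(84227, 703) = 84227·703/gcd = 59211581/19 = 3116399

3116399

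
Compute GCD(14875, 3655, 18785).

14875 = 5³ · 7 · 17; 3655 = 5 · 17 · 43; 18785 = 5 · 13 · 17²
gcd takes min exponent of each prime: 5 · 17 = 85

85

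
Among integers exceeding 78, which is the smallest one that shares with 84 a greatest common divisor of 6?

Multiples of 6 above 78: 6·14, 6·15, … . Need the cofactor coprime to 84/6 = 14.
Checking s = 14, 15, … the first with gcd(s, 14) = 1 is s = 15, giving 90.

90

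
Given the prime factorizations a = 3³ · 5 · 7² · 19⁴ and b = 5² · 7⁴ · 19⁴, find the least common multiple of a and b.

max exponent per prime: 3³ · 5² · 7⁴ · 19⁴ = 211207986675

211207986675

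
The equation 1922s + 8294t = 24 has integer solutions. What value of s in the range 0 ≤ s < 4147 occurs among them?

Euclid: 8294 = 4·1922 + 606; 1922 = 3·606 + 104; 606 = 5·104 + 86; 104 = 1·86 + 18; 86 = 4·18 + 14; 18 = 1·14 + 4; 14 = 3·4 + 2; 4 = 2·2 + 0 → gcd = 2; 24 = 2·12.
Back-substitution yields 1922·(-1834) + 8294·(425) = 2, so one solution is s = -1834·12 = -22008, t = 425·12 = 5100.
Solutions in s differ by 8294/2 = 4147; the one in [0, 4147) is -22008 mod 4147 = 2874.

2874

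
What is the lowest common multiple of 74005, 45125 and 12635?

12950875

74005 = 5 · 19² · 41; 45125 = 5³ · 19²; 12635 = 5 · 7 · 19²
lcm takes max exponent of each prime: 5³ · 7 · 19² · 41 = 12950875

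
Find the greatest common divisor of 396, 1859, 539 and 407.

396 = 2² · 3² · 11; 1859 = 11 · 13²; 539 = 7² · 11; 407 = 11 · 37
gcd takes min exponent of each prime: 11 = 11

11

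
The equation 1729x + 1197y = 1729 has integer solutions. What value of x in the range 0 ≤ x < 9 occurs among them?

1

gcd(1729, 1197) = 133 (Euclid: 1729 = 1·1197 + 532; 1197 = 2·532 + 133; 532 = 4·133 + 0), and 133 | 1729.
Extended Euclid: 1729·(-2) + 1197·(3) = 133. Scale by 13: x₀ = -26.
General solution x = x₀ + 9t; reducing mod 9 gives x = 1 (and y = 0).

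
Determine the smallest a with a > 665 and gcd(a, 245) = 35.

700

gcd(a, 245) = 35 forces 35 | a; write a = 35s. Then gcd(35s, 35·7) = 35·gcd(s, 7), so need gcd(s, 7) = 1.
35s > 665 gives s ≥ 20. The least s ≥ 20 coprime to 7 is 20, so a = 35·20 = 700.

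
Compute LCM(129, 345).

129 = 3 · 43; 345 = 3 · 5 · 23
max exponents: 3 · 5 · 23 · 43 = 14835

14835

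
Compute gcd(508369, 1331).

1

Euclid: 508369 = 381·1331 + 1258; 1331 = 1·1258 + 73; 1258 = 17·73 + 17; 73 = 4·17 + 5; 17 = 3·5 + 2; 5 = 2·2 + 1; 2 = 2·1 + 0. Last nonzero remainder: 1.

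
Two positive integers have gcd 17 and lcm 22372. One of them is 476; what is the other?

m·n = gcd·lcm = 17·22372 = 380324, so n = 380324/476 = 799.

799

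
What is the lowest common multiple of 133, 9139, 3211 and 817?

35760907

lcm(133, 9139) = 133·9139/gcd = 1215487/19 = 63973
lcm(63973, 3211) = 63973·3211/gcd = 205417303/247 = 831649
lcm(831649, 817) = 831649·817/gcd = 679457233/19 = 35760907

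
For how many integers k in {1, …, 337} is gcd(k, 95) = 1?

95 = 5·19. Inclusion–exclusion on these primes:
337 − ⌊337/5⌋ − ⌊337/19⌋ + ⌊337/95⌋ = 256

256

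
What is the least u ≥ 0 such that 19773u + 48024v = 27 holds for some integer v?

Euclid: 48024 = 2·19773 + 8478; 19773 = 2·8478 + 2817; 8478 = 3·2817 + 27; 2817 = 104·27 + 9; 27 = 3·9 + 0 → gcd = 9; 27 = 9·3.
Back-substitution yields 19773·(1773) + 48024·(-730) = 9, so one solution is u = 1773·3 = 5319, v = -730·3 = -2190.
Solutions in u differ by 48024/9 = 5336; the one in [0, 5336) is 5319 mod 5336 = 5319.

5319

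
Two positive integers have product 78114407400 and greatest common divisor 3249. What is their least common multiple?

24042600

Since gcd(m,n)·lcm(m,n) = mn, lcm = 78114407400/3249 = 24042600.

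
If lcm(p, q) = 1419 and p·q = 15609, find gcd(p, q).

11

gcd·lcm = product, so gcd = 15609/1419 = 11.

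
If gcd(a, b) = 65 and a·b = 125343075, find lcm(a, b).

gcd·lcm = product, so lcm = 125343075/65 = 1928355.

1928355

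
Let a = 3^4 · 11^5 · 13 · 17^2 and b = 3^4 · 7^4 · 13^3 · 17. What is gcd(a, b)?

min exponent per shared prime: 3^4 · 13 · 17 = 17901

17901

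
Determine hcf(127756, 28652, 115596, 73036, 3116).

76

127756 = 2² · 19 · 41²; 28652 = 2² · 13 · 19 · 29; 115596 = 2² · 3² · 13² · 19; 73036 = 2² · 19 · 31²; 3116 = 2² · 19 · 41
gcd takes min exponent of each prime: 2² · 19 = 76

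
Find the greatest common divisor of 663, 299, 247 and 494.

13

663 = 3 · 13 · 17; 299 = 13 · 23; 247 = 13 · 19; 494 = 2 · 13 · 19
gcd takes min exponent of each prime: 13 = 13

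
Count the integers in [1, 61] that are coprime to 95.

46

95 = 5·19. Inclusion–exclusion on these primes:
61 − ⌊61/5⌋ − ⌊61/19⌋ + ⌊61/95⌋ = 46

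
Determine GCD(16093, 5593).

7

Euclid: 16093 = 2·5593 + 4907; 5593 = 1·4907 + 686; 4907 = 7·686 + 105; 686 = 6·105 + 56; 105 = 1·56 + 49; 56 = 1·49 + 7; 49 = 7·7 + 0. Last nonzero remainder: 7.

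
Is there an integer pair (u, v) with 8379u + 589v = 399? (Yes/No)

gcd(8379, 589): 8379 = 14·589 + 133; 589 = 4·133 + 57; 133 = 2·57 + 19; 57 = 3·19 + 0 → 19
19 divides 399, so a solution exists.

Yes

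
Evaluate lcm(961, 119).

gcd first: 961 = 8·119 + 9; 119 = 13·9 + 2; 9 = 4·2 + 1; 2 = 2·1 + 0 → gcd = 1
lcm = 961·119/gcd = 114359/1 = 114359

114359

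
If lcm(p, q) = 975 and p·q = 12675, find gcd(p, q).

From gcd × lcm = pq: gcd = 12675 / 975 = 13.

13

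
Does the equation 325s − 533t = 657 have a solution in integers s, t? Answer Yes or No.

No

By Bézout, 325s − 533t = 657 has integer solutions iff gcd(325, 533) | 657.
Euclid: 533 = 1·325 + 208; 325 = 1·208 + 117; 208 = 1·117 + 91; 117 = 1·91 + 26; 91 = 3·26 + 13; 26 = 2·13 + 0. gcd = 13; 657 mod 13 = 7. No.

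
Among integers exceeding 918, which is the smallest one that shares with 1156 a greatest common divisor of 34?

986

1156 = 34·34. Any m with gcd(m, 1156) = 34 is a multiple of 34, say 34s, with s coprime to 34.
Need s > 918/34, so s ≥ 28. First s ≥ 28 with gcd(s, 34) = 1 is s = 29. Thus m = 34·29 = 986.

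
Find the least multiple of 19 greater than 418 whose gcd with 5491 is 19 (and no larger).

437

gcd(t, 5491) = 19 forces 19 | t; write t = 19s. Then gcd(19s, 19·289) = 19·gcd(s, 289), so need gcd(s, 289) = 1.
19s > 418 gives s ≥ 23. The least s ≥ 23 coprime to 289 is 23, so t = 19·23 = 437.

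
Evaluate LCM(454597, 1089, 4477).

454597 = 11² · 13 · 17²; 1089 = 3² · 11²; 4477 = 11² · 37
lcm takes max exponent of each prime: 3² · 11² · 13 · 17² · 37 = 151380801

151380801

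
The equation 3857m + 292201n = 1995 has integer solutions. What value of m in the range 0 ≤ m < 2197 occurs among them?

2046

Reduce mod 292201: 3857m ≡ 1995 (mod 292201). With g = gcd(3857, 292201) = 133 dividing 1995, divide through: 29m ≡ 15 (mod 2197).
Since gcd(29, 2197) = 1, m ≡ 15·(29)⁻¹ ≡ 2046 (mod 2197). Smallest non-negative: 2046.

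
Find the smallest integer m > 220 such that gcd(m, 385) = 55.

275

385 = 55·7. Any m with gcd(m, 385) = 55 is a multiple of 55, say 55s, with s coprime to 7.
Need s > 220/55, so s ≥ 5. First s ≥ 5 with gcd(s, 7) = 1 is s = 5. Thus m = 55·5 = 275.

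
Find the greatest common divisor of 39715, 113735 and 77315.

gcd(39715, 113735): 113735 = 2·39715 + 34305; 39715 = 1·34305 + 5410; 34305 = 6·5410 + 1845; 5410 = 2·1845 + 1720; 1845 = 1·1720 + 125; 1720 = 13·125 + 95; 125 = 1·95 + 30; 95 = 3·30 + 5; 30 = 6·5 + 0 → 5
gcd(5, 77315): 77315 = 15463·5 + 0 → 5

5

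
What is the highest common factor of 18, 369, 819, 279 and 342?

9

gcd(18, 369): 369 = 20·18 + 9; 18 = 2·9 + 0 → 9
gcd(9, 819): 819 = 91·9 + 0 → 9
gcd(9, 279): 279 = 31·9 + 0 → 9
gcd(9, 342): 342 = 38·9 + 0 → 9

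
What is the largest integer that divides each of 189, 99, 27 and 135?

gcd(189, 99): 189 = 1·99 + 90; 99 = 1·90 + 9; 90 = 10·9 + 0 → 9
gcd(9, 27): 27 = 3·9 + 0 → 9
gcd(9, 135): 135 = 15·9 + 0 → 9

9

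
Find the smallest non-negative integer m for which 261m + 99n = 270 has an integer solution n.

Reduce mod 99: 261m ≡ 270 (mod 99). With g = gcd(261, 99) = 9 dividing 270, divide through: 29m ≡ 30 (mod 11).
Since gcd(29, 11) = 1, m ≡ 30·(29)⁻¹ ≡ 9 (mod 11). Smallest non-negative: 9.

9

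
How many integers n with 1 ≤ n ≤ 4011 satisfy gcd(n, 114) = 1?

Prime factors of 114: 2, 3, 19. Count integers ≤ 4011 divisible by none of them.
By inclusion–exclusion: 4011 − ⌊4011/2⌋ − ⌊4011/3⌋ − ⌊4011/19⌋ + ⌊4011/6⌋ + ⌊4011/38⌋ + ⌊4011/57⌋ − ⌊4011/114⌋ = 1266.

1266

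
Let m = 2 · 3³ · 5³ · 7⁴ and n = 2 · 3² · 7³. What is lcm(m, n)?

max exponent per prime: 2 · 3³ · 5³ · 7⁴ = 16206750

16206750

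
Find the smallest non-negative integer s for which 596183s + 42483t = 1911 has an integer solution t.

gcd(596183, 42483) = 49 (Euclid: 596183 = 14·42483 + 1421; 42483 = 29·1421 + 1274; 1421 = 1·1274 + 147; 1274 = 8·147 + 98; 147 = 1·98 + 49; 98 = 2·49 + 0), and 49 | 1911.
Extended Euclid: 596183·(299) + 42483·(-4196) = 49. Scale by 39: s₀ = 11661.
General solution s = s₀ + 867k; reducing mod 867 gives s = 390 (and t = -5473).

390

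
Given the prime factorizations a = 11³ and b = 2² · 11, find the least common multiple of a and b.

max exponent per prime: 2² · 11³ = 5324

5324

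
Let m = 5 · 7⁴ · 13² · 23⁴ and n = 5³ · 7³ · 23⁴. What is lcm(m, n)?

max exponent per prime: 5³ · 7⁴ · 13² · 23⁴ = 14193850341125

14193850341125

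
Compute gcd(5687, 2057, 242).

121

5687 = 11² · 47; 2057 = 11² · 17; 242 = 2 · 11²
gcd takes min exponent of each prime: 11² = 121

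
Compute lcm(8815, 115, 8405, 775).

8815 = 5 · 41 · 43; 115 = 5 · 23; 8405 = 5 · 41²; 775 = 5² · 31
lcm takes max exponent of each prime: 5² · 23 · 31 · 41² · 43 = 1288444475

1288444475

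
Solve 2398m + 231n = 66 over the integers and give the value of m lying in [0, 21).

Euclid: 2398 = 10·231 + 88; 231 = 2·88 + 55; 88 = 1·55 + 33; 55 = 1·33 + 22; 33 = 1·22 + 11; 22 = 2·11 + 0 → gcd = 11; 66 = 11·6.
Back-substitution yields 2398·(8) + 231·(-83) = 11, so one solution is m = 8·6 = 48, n = -83·6 = -498.
Solutions in m differ by 231/11 = 21; the one in [0, 21) is 48 mod 21 = 6.

6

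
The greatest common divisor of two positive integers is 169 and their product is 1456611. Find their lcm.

8619

For any two positive integers, gcd × lcm equals their product. Hence lcm = 1456611 / 169 = 8619.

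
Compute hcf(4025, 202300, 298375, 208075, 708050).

4025 = 5² · 7 · 23; 202300 = 2² · 5² · 7 · 17²; 298375 = 5³ · 7 · 11 · 31; 208075 = 5² · 7 · 29 · 41; 708050 = 2 · 5² · 7² · 17²
gcd takes min exponent of each prime: 5² · 7 = 175

175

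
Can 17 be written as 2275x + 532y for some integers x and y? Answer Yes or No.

No

gcd(2275, 532): 2275 = 4·532 + 147; 532 = 3·147 + 91; 147 = 1·91 + 56; 91 = 1·56 + 35; 56 = 1·35 + 21; 35 = 1·21 + 14; 21 = 1·14 + 7; 14 = 2·7 + 0 → 7
7 does not divide 17, so a solution does not exist.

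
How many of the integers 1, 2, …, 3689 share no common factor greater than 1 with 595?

595 = 5·7·17. Inclusion–exclusion on these primes:
3689 − ⌊3689/5⌋ − ⌊3689/7⌋ − ⌊3689/17⌋ + ⌊3689/35⌋ + ⌊3689/85⌋ + ⌊3689/119⌋ − ⌊3689/595⌋ = 2381

2381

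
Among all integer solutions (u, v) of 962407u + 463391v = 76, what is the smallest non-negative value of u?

17417

Reduce mod 463391: 962407u ≡ 76 (mod 463391). With g = gcd(962407, 463391) = 19 dividing 76, divide through: 50653u ≡ 4 (mod 24389).
Since gcd(50653, 24389) = 1, u ≡ 4·(50653)⁻¹ ≡ 17417 (mod 24389). Smallest non-negative: 17417.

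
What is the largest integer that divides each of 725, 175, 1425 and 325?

25

725 = 5² · 29; 175 = 5² · 7; 1425 = 3 · 5² · 19; 325 = 5² · 13
gcd takes min exponent of each prime: 5² = 25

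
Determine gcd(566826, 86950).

2

566826 = 2 · 3 · 13³ · 43
86950 = 2 · 5² · 37 · 47
Common: 2 = 2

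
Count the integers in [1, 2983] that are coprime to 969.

1773

Prime factors of 969: 3, 17, 19. Count integers ≤ 2983 divisible by none of them.
By inclusion–exclusion: 2983 − ⌊2983/3⌋ − ⌊2983/17⌋ − ⌊2983/19⌋ + ⌊2983/51⌋ + ⌊2983/57⌋ + ⌊2983/323⌋ − ⌊2983/969⌋ = 1773.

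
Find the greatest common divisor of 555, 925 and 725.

5

555 = 3 · 5 · 37; 925 = 5² · 37; 725 = 5² · 29
gcd takes min exponent of each prime: 5 = 5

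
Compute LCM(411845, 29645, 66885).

13604475885

411845 = 5 · 7² · 41²; 29645 = 5 · 7² · 11²; 66885 = 3 · 5 · 7³ · 13
lcm takes max exponent of each prime: 3 · 5 · 7³ · 11² · 13 · 41² = 13604475885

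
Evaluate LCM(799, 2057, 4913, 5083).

799 = 17 · 47; 2057 = 11² · 17; 4913 = 17³; 5083 = 13 · 17 · 23
lcm takes max exponent of each prime: 11² · 13 · 17³ · 23 · 47 = 8354129069

8354129069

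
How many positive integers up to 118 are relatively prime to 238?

238 = 2·7·17. Inclusion–exclusion on these primes:
118 − ⌊118/2⌋ − ⌊118/7⌋ − ⌊118/17⌋ + ⌊118/14⌋ + ⌊118/34⌋ + ⌊118/119⌋ − ⌊118/238⌋ = 48

48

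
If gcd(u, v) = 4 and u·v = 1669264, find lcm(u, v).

417316

For any two positive integers, gcd × lcm equals their product. Hence lcm = 1669264 / 4 = 417316.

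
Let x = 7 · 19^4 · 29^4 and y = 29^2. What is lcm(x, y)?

max exponent per prime: 7 · 19^4 · 29^4 = 645214970407

645214970407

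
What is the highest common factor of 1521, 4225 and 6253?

169

gcd(1521, 4225): 4225 = 2·1521 + 1183; 1521 = 1·1183 + 338; 1183 = 3·338 + 169; 338 = 2·169 + 0 → 169
gcd(169, 6253): 6253 = 37·169 + 0 → 169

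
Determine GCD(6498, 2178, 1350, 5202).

18

gcd(6498, 2178): 6498 = 2·2178 + 2142; 2178 = 1·2142 + 36; 2142 = 59·36 + 18; 36 = 2·18 + 0 → 18
gcd(18, 1350): 1350 = 75·18 + 0 → 18
gcd(18, 5202): 5202 = 289·18 + 0 → 18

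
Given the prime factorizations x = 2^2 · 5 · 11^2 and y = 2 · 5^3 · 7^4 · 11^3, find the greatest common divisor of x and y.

1210

min exponent per shared prime: 2 · 5 · 11^2 = 1210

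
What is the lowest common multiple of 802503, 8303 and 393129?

2233365849

802503 = 3² · 13 · 19³; 8303 = 19² · 23; 393129 = 3² · 11² · 19²
lcm takes max exponent of each prime: 3² · 11² · 13 · 19³ · 23 = 2233365849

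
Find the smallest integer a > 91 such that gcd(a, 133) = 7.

98

133 = 7·19. Any a with gcd(a, 133) = 7 is a multiple of 7, say 7s, with s coprime to 19.
Need s > 91/7, so s ≥ 14. First s ≥ 14 with gcd(s, 19) = 1 is s = 14. Thus a = 7·14 = 98.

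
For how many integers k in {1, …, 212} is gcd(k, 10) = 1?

Prime factors of 10: 2, 5. Count integers ≤ 212 divisible by none of them.
By inclusion–exclusion: 212 − ⌊212/2⌋ − ⌊212/5⌋ + ⌊212/10⌋ = 85.

85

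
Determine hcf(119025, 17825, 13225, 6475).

gcd(119025, 17825): 119025 = 6·17825 + 12075; 17825 = 1·12075 + 5750; 12075 = 2·5750 + 575; 5750 = 10·575 + 0 → 575
gcd(575, 13225): 13225 = 23·575 + 0 → 575
gcd(575, 6475): 6475 = 11·575 + 150; 575 = 3·150 + 125; 150 = 1·125 + 25; 125 = 5·25 + 0 → 25

25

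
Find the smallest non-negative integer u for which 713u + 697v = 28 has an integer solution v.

Euclid: 713 = 1·697 + 16; 697 = 43·16 + 9; 16 = 1·9 + 7; 9 = 1·7 + 2; 7 = 3·2 + 1; 2 = 2·1 + 0 → gcd = 1; 28 = 1·28.
Back-substitution yields 713·(305) + 697·(-312) = 1, so one solution is u = 305·28 = 8540, v = -312·28 = -8736.
Solutions in u differ by 697/1 = 697; the one in [0, 697) is 8540 mod 697 = 176.

176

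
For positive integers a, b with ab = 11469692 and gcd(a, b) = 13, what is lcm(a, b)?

882284

For any two positive integers, gcd × lcm equals their product. Hence lcm = 11469692 / 13 = 882284.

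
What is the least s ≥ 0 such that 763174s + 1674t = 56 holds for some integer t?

236

Reduce mod 1674: 763174s ≡ 56 (mod 1674). With g = gcd(763174, 1674) = 2 dividing 56, divide through: 381587s ≡ 28 (mod 837).
Since gcd(381587, 837) = 1, s ≡ 28·(381587)⁻¹ ≡ 236 (mod 837). Smallest non-negative: 236.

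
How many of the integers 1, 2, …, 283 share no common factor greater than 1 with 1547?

212

1547 = 7·13·17. Inclusion–exclusion on these primes:
283 − ⌊283/7⌋ − ⌊283/13⌋ − ⌊283/17⌋ + ⌊283/91⌋ + ⌊283/119⌋ + ⌊283/221⌋ − ⌊283/1547⌋ = 212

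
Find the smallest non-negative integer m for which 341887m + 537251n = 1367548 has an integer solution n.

gcd(341887, 537251) = 48841 (Euclid: 537251 = 1·341887 + 195364; 341887 = 1·195364 + 146523; 195364 = 1·146523 + 48841; 146523 = 3·48841 + 0), and 48841 | 1367548.
Extended Euclid: 341887·(-3) + 537251·(2) = 48841. Scale by 28: m₀ = -84.
General solution m = m₀ + 11t; reducing mod 11 gives m = 4 (and n = 0).

4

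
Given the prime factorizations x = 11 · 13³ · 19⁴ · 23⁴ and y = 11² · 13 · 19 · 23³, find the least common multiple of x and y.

max exponent per prime: 11² · 13³ · 19⁴ · 23⁴ = 9694851810715357

9694851810715357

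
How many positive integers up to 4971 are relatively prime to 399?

399 = 3·7·19. Inclusion–exclusion on these primes:
4971 − ⌊4971/3⌋ − ⌊4971/7⌋ − ⌊4971/19⌋ + ⌊4971/21⌋ + ⌊4971/57⌋ + ⌊4971/133⌋ − ⌊4971/399⌋ = 2691

2691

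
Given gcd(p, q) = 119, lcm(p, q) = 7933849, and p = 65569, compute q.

14399

p·q = gcd·lcm = 119·7933849 = 944128031, so q = 944128031/65569 = 14399.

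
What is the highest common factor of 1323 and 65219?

1323 = 3³ · 7²
65219 = 7² · 11³
Common: 7² = 49

49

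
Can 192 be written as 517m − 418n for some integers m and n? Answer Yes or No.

gcd(517, 418): 517 = 1·418 + 99; 418 = 4·99 + 22; 99 = 4·22 + 11; 22 = 2·11 + 0 → 11
11 does not divide 192, so a solution does not exist.

No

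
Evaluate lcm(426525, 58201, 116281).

lcm(426525, 58201) = 426525·58201/gcd = 24824181525/121 = 205158525
lcm(205158525, 116281) = 205158525·116281/gcd = 23856038445525/121 = 197157342525

197157342525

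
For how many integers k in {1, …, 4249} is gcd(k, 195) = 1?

Prime factors of 195: 3, 5, 13. Count integers ≤ 4249 divisible by none of them.
By inclusion–exclusion: 4249 − ⌊4249/3⌋ − ⌊4249/5⌋ − ⌊4249/13⌋ + ⌊4249/15⌋ + ⌊4249/39⌋ + ⌊4249/65⌋ − ⌊4249/195⌋ = 2093.

2093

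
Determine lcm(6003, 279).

gcd first: 6003 = 21·279 + 144; 279 = 1·144 + 135; 144 = 1·135 + 9; 135 = 15·9 + 0 → gcd = 9
lcm = 6003·279/gcd = 1674837/9 = 186093

186093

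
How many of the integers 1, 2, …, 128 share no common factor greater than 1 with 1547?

96

Prime factors of 1547: 7, 13, 17. Count integers ≤ 128 divisible by none of them.
By inclusion–exclusion: 128 − ⌊128/7⌋ − ⌊128/13⌋ − ⌊128/17⌋ + ⌊128/91⌋ + ⌊128/119⌋ + ⌊128/221⌋ − ⌊128/1547⌋ = 96.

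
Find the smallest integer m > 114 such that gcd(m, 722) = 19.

133

Multiples of 19 above 114: 19·7, 19·8, … . Need the cofactor coprime to 722/19 = 38.
Checking s = 7, 8, … the first with gcd(s, 38) = 1 is s = 7, giving 133.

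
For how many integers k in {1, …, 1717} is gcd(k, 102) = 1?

539

102 = 2·3·17. Inclusion–exclusion on these primes:
1717 − ⌊1717/2⌋ − ⌊1717/3⌋ − ⌊1717/17⌋ + ⌊1717/6⌋ + ⌊1717/34⌋ + ⌊1717/51⌋ − ⌊1717/102⌋ = 539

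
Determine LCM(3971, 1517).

3971 = 11 · 19²; 1517 = 37 · 41
max exponents: 11 · 19² · 37 · 41 = 6024007

6024007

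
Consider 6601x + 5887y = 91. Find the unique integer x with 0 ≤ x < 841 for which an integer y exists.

635

Reduce mod 5887: 6601x ≡ 91 (mod 5887). With g = gcd(6601, 5887) = 7 dividing 91, divide through: 943x ≡ 13 (mod 841).
Since gcd(943, 841) = 1, x ≡ 13·(943)⁻¹ ≡ 635 (mod 841). Smallest non-negative: 635.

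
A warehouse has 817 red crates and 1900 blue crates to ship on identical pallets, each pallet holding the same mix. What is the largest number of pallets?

817 = 19 · 43
1900 = 2² · 5² · 19
Common: 19 = 19

19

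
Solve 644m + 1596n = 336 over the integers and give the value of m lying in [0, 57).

3

gcd(644, 1596) = 28 (Euclid: 1596 = 2·644 + 308; 644 = 2·308 + 28; 308 = 11·28 + 0), and 28 | 336.
Extended Euclid: 644·(5) + 1596·(-2) = 28. Scale by 12: m₀ = 60.
General solution m = m₀ + 57t; reducing mod 57 gives m = 3 (and n = -1).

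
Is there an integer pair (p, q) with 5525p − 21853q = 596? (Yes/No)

No

gcd(5525, 21853): 21853 = 3·5525 + 5278; 5525 = 1·5278 + 247; 5278 = 21·247 + 91; 247 = 2·91 + 65; 91 = 1·65 + 26; 65 = 2·26 + 13; 26 = 2·13 + 0 → 13
13 does not divide 596, so a solution does not exist.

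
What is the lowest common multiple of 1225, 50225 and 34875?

70063875

1225 = 5² · 7²; 50225 = 5² · 7² · 41; 34875 = 3² · 5³ · 31
lcm takes max exponent of each prime: 3² · 5³ · 7² · 31 · 41 = 70063875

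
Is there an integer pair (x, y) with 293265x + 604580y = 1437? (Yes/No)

By Bézout, 293265x + 604580y = 1437 has integer solutions iff gcd(293265, 604580) | 1437.
Euclid: 604580 = 2·293265 + 18050; 293265 = 16·18050 + 4465; 18050 = 4·4465 + 190; 4465 = 23·190 + 95; 190 = 2·95 + 0. gcd = 95; 1437 mod 95 = 12. No.

No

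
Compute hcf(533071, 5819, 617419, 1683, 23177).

11

gcd(533071, 5819): 533071 = 91·5819 + 3542; 5819 = 1·3542 + 2277; 3542 = 1·2277 + 1265; 2277 = 1·1265 + 1012; 1265 = 1·1012 + 253; 1012 = 4·253 + 0 → 253
gcd(253, 617419): 617419 = 2440·253 + 99; 253 = 2·99 + 55; 99 = 1·55 + 44; 55 = 1·44 + 11; 44 = 4·11 + 0 → 11
gcd(11, 1683): 1683 = 153·11 + 0 → 11
gcd(11, 23177): 23177 = 2107·11 + 0 → 11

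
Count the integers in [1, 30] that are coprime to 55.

Prime factors of 55: 5, 11. Count integers ≤ 30 divisible by none of them.
By inclusion–exclusion: 30 − ⌊30/5⌋ − ⌊30/11⌋ + ⌊30/55⌋ = 22.

22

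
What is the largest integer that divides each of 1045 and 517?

1045 = 5 · 11 · 19
517 = 11 · 47
Common: 11 = 11

11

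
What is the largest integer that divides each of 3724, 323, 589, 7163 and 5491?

gcd(3724, 323): 3724 = 11·323 + 171; 323 = 1·171 + 152; 171 = 1·152 + 19; 152 = 8·19 + 0 → 19
gcd(19, 589): 589 = 31·19 + 0 → 19
gcd(19, 7163): 7163 = 377·19 + 0 → 19
gcd(19, 5491): 5491 = 289·19 + 0 → 19

19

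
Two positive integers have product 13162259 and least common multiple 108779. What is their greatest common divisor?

gcd·lcm = product, so gcd = 13162259/108779 = 121.

121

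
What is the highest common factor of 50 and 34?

2

Euclid: 50 = 1·34 + 16; 34 = 2·16 + 2; 16 = 8·2 + 0. Last nonzero remainder: 2.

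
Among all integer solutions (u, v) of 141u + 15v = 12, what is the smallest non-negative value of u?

2

gcd(141, 15) = 3 (Euclid: 141 = 9·15 + 6; 15 = 2·6 + 3; 6 = 2·3 + 0), and 3 | 12.
Extended Euclid: 141·(-2) + 15·(19) = 3. Scale by 4: u₀ = -8.
General solution u = u₀ + 5t; reducing mod 5 gives u = 2 (and v = -18).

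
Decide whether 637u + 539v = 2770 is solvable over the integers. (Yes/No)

No

gcd(637, 539): 637 = 1·539 + 98; 539 = 5·98 + 49; 98 = 2·49 + 0 → 49
49 does not divide 2770, so a solution does not exist.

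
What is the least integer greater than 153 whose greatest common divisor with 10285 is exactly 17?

204

gcd(k, 10285) = 17 forces 17 | k; write k = 17s. Then gcd(17s, 17·605) = 17·gcd(s, 605), so need gcd(s, 605) = 1.
17s > 153 gives s ≥ 10. The least s ≥ 10 coprime to 605 is 12, so k = 17·12 = 204.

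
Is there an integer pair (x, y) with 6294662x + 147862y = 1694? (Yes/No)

Yes

gcd(6294662, 147862): 6294662 = 42·147862 + 84458; 147862 = 1·84458 + 63404; 84458 = 1·63404 + 21054; 63404 = 3·21054 + 242; 21054 = 87·242 + 0 → 242
242 divides 1694, so a solution exists.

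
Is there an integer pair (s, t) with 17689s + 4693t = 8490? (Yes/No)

By Bézout, 17689s + 4693t = 8490 has integer solutions iff gcd(17689, 4693) | 8490.
Euclid: 17689 = 3·4693 + 3610; 4693 = 1·3610 + 1083; 3610 = 3·1083 + 361; 1083 = 3·361 + 0. gcd = 361; 8490 mod 361 = 187. No.

No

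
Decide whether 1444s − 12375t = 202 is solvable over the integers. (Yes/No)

Yes

gcd(1444, 12375): 12375 = 8·1444 + 823; 1444 = 1·823 + 621; 823 = 1·621 + 202; 621 = 3·202 + 15; 202 = 13·15 + 7; 15 = 2·7 + 1; 7 = 7·1 + 0 → 1
1 divides 202, so a solution exists.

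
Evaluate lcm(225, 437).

gcd first: 437 = 1·225 + 212; 225 = 1·212 + 13; 212 = 16·13 + 4; 13 = 3·4 + 1; 4 = 4·1 + 0 → gcd = 1
lcm = 225·437/gcd = 98325/1 = 98325

98325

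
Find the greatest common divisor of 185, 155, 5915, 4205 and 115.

5

gcd(185, 155): 185 = 1·155 + 30; 155 = 5·30 + 5; 30 = 6·5 + 0 → 5
gcd(5, 5915): 5915 = 1183·5 + 0 → 5
gcd(5, 4205): 4205 = 841·5 + 0 → 5
gcd(5, 115): 115 = 23·5 + 0 → 5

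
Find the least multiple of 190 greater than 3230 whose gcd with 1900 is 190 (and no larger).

Multiples of 190 above 3230: 190·18, 190·19, … . Need the cofactor coprime to 1900/190 = 10.
Checking s = 18, 19, … the first with gcd(s, 10) = 1 is s = 19, giving 3610.

3610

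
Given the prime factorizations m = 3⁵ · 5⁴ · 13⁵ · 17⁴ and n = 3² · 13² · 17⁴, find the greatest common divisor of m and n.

min exponent per shared prime: 3² · 13² · 17⁴ = 127035441

127035441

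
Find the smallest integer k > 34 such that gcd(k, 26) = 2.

Multiples of 2 above 34: 2·18, 2·19, … . Need the cofactor coprime to 26/2 = 13.
Checking s = 18, 19, … the first with gcd(s, 13) = 1 is s = 18, giving 36.

36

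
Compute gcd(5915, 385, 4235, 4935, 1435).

gcd(5915, 385): 5915 = 15·385 + 140; 385 = 2·140 + 105; 140 = 1·105 + 35; 105 = 3·35 + 0 → 35
gcd(35, 4235): 4235 = 121·35 + 0 → 35
gcd(35, 4935): 4935 = 141·35 + 0 → 35
gcd(35, 1435): 1435 = 41·35 + 0 → 35

35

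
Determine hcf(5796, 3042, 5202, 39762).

gcd(5796, 3042): 5796 = 1·3042 + 2754; 3042 = 1·2754 + 288; 2754 = 9·288 + 162; 288 = 1·162 + 126; 162 = 1·126 + 36; 126 = 3·36 + 18; 36 = 2·18 + 0 → 18
gcd(18, 5202): 5202 = 289·18 + 0 → 18
gcd(18, 39762): 39762 = 2209·18 + 0 → 18

18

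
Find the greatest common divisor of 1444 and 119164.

Euclid: 119164 = 82·1444 + 756; 1444 = 1·756 + 688; 756 = 1·688 + 68; 688 = 10·68 + 8; 68 = 8·8 + 4; 8 = 2·4 + 0. Last nonzero remainder: 4.

4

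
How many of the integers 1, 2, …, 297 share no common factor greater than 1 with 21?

170

Prime factors of 21: 3, 7. Count integers ≤ 297 divisible by none of them.
By inclusion–exclusion: 297 − ⌊297/3⌋ − ⌊297/7⌋ + ⌊297/21⌋ = 170.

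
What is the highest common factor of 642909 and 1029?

642909 = 3 · 31² · 223
1029 = 3 · 7³
Common: 3 = 3

3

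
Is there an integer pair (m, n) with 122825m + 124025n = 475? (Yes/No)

gcd(122825, 124025): 124025 = 1·122825 + 1200; 122825 = 102·1200 + 425; 1200 = 2·425 + 350; 425 = 1·350 + 75; 350 = 4·75 + 50; 75 = 1·50 + 25; 50 = 2·25 + 0 → 25
25 divides 475, so a solution exists.

Yes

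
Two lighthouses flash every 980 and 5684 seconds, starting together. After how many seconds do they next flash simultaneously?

28420

gcd first: 5684 = 5·980 + 784; 980 = 1·784 + 196; 784 = 4·196 + 0 → gcd = 196
lcm = 980·5684/gcd = 5570320/196 = 28420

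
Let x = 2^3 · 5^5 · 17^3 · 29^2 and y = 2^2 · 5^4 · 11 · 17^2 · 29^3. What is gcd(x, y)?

min exponent per shared prime: 2^2 · 5^4 · 17^2 · 29^2 = 607622500

607622500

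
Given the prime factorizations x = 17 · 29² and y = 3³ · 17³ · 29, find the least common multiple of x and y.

max exponent per prime: 3³ · 17³ · 29² = 111559491

111559491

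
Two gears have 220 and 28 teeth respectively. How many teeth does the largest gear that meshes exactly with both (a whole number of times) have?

4

Euclid: 220 = 7·28 + 24; 28 = 1·24 + 4; 24 = 6·4 + 0. Last nonzero remainder: 4.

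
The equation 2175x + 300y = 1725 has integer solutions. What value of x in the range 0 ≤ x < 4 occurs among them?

Reduce mod 300: 2175x ≡ 1725 (mod 300). With g = gcd(2175, 300) = 75 dividing 1725, divide through: 29x ≡ 23 (mod 4).
Since gcd(29, 4) = 1, x ≡ 23·(29)⁻¹ ≡ 3 (mod 4). Smallest non-negative: 3.

3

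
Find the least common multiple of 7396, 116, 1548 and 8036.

7396 = 2² · 43²; 116 = 2² · 29; 1548 = 2² · 3² · 43; 8036 = 2² · 7² · 41
lcm takes max exponent of each prime: 2² · 3² · 7² · 29 · 41 · 43² = 3878085204

3878085204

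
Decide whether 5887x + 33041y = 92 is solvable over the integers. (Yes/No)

By Bézout, 5887x + 33041y = 92 has integer solutions iff gcd(5887, 33041) | 92.
Euclid: 33041 = 5·5887 + 3606; 5887 = 1·3606 + 2281; 3606 = 1·2281 + 1325; 2281 = 1·1325 + 956; 1325 = 1·956 + 369; 956 = 2·369 + 218; 369 = 1·218 + 151; 218 = 1·151 + 67; 151 = 2·67 + 17; 67 = 3·17 + 16; 17 = 1·16 + 1; 16 = 16·1 + 0. gcd = 1; 92 mod 1 = 0. Yes.

Yes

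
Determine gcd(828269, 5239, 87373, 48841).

169

gcd(828269, 5239): 828269 = 158·5239 + 507; 5239 = 10·507 + 169; 507 = 3·169 + 0 → 169
gcd(169, 87373): 87373 = 517·169 + 0 → 169
gcd(169, 48841): 48841 = 289·169 + 0 → 169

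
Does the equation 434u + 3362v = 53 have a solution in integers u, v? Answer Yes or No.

By Bézout, 434u + 3362v = 53 has integer solutions iff gcd(434, 3362) | 53.
Euclid: 3362 = 7·434 + 324; 434 = 1·324 + 110; 324 = 2·110 + 104; 110 = 1·104 + 6; 104 = 17·6 + 2; 6 = 3·2 + 0. gcd = 2; 53 mod 2 = 1. No.

No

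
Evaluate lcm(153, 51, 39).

153 = 3² · 17; 51 = 3 · 17; 39 = 3 · 13
lcm takes max exponent of each prime: 3² · 13 · 17 = 1989

1989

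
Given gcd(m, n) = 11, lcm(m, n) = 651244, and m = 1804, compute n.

3971

m·n = gcd·lcm = 11·651244 = 7163684, so n = 7163684/1804 = 3971.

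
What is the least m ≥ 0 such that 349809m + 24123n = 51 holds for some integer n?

Euclid: 349809 = 14·24123 + 12087; 24123 = 1·12087 + 12036; 12087 = 1·12036 + 51; 12036 = 236·51 + 0 → gcd = 51; 51 = 51·1.
Back-substitution yields 349809·(2) + 24123·(-29) = 51, so one solution is m = 2·1 = 2, n = -29·1 = -29.
Solutions in m differ by 24123/51 = 473; the one in [0, 473) is 2 mod 473 = 2.

2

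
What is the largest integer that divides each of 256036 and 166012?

256036 = 2² · 11² · 23²
166012 = 2² · 7³ · 11²
Common: 2² · 11² = 484

484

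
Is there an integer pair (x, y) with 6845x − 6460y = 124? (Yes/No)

No

gcd(6845, 6460): 6845 = 1·6460 + 385; 6460 = 16·385 + 300; 385 = 1·300 + 85; 300 = 3·85 + 45; 85 = 1·45 + 40; 45 = 1·40 + 5; 40 = 8·5 + 0 → 5
5 does not divide 124, so a solution does not exist.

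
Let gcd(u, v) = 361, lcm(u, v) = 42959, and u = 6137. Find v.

2527

u·v = gcd·lcm = 361·42959 = 15508199, so v = 15508199/6137 = 2527.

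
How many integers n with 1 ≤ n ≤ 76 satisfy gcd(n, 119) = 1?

119 = 7·17. Inclusion–exclusion on these primes:
76 − ⌊76/7⌋ − ⌊76/17⌋ + ⌊76/119⌋ = 62

62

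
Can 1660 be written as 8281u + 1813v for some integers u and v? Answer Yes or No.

By Bézout, 8281u + 1813v = 1660 has integer solutions iff gcd(8281, 1813) | 1660.
Euclid: 8281 = 4·1813 + 1029; 1813 = 1·1029 + 784; 1029 = 1·784 + 245; 784 = 3·245 + 49; 245 = 5·49 + 0. gcd = 49; 1660 mod 49 = 43. No.

No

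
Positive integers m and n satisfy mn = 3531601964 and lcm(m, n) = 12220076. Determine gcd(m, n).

289

From gcd × lcm = mn: gcd = 3531601964 / 12220076 = 289.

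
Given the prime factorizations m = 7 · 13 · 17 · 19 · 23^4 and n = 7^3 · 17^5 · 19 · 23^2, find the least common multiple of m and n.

33662550990081377

max exponent per prime: 7^3 · 13 · 17^5 · 19 · 23^4 = 33662550990081377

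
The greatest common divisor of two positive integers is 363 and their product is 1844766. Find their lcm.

5082

Since gcd(a,b)·lcm(a,b) = ab, lcm = 1844766/363 = 5082.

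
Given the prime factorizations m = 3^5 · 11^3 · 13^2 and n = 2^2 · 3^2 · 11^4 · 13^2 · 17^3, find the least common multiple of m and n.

11815999782444

max exponent per prime: 2^2 · 3^5 · 11^4 · 13^2 · 17^3 = 11815999782444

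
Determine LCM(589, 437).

gcd first: 589 = 1·437 + 152; 437 = 2·152 + 133; 152 = 1·133 + 19; 133 = 7·19 + 0 → gcd = 19
lcm = 589·437/gcd = 257393/19 = 13547

13547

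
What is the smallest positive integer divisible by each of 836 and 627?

836 = 2² · 11 · 19; 627 = 3 · 11 · 19
max exponents: 2² · 3 · 11 · 19 = 2508

2508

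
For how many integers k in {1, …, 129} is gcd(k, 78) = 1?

Prime factors of 78: 2, 3, 13. Count integers ≤ 129 divisible by none of them.
By inclusion–exclusion: 129 − ⌊129/2⌋ − ⌊129/3⌋ − ⌊129/13⌋ + ⌊129/6⌋ + ⌊129/26⌋ + ⌊129/39⌋ − ⌊129/78⌋ = 40.

40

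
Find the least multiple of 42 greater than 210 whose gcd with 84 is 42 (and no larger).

294

Multiples of 42 above 210: 42·6, 42·7, … . Need the cofactor coprime to 84/42 = 2.
Checking s = 6, 7, … the first with gcd(s, 2) = 1 is s = 7, giving 294.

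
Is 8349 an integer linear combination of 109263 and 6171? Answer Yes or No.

Yes

gcd(109263, 6171): 109263 = 17·6171 + 4356; 6171 = 1·4356 + 1815; 4356 = 2·1815 + 726; 1815 = 2·726 + 363; 726 = 2·363 + 0 → 363
363 divides 8349, so a solution exists.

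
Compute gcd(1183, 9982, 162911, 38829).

gcd(1183, 9982): 9982 = 8·1183 + 518; 1183 = 2·518 + 147; 518 = 3·147 + 77; 147 = 1·77 + 70; 77 = 1·70 + 7; 70 = 10·7 + 0 → 7
gcd(7, 162911): 162911 = 23273·7 + 0 → 7
gcd(7, 38829): 38829 = 5547·7 + 0 → 7

7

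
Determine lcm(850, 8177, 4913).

lcm(850, 8177) = 850·8177/gcd = 6950450/17 = 408850
lcm(408850, 4913) = 408850·4913/gcd = 2008680050/17 = 118157650

118157650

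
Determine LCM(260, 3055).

260 = 2² · 5 · 13; 3055 = 5 · 13 · 47
max exponents: 2² · 5 · 13 · 47 = 12220

12220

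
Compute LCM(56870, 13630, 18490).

3049426270

56870 = 2 · 5 · 11² · 47; 13630 = 2 · 5 · 29 · 47; 18490 = 2 · 5 · 43²
lcm takes max exponent of each prime: 2 · 5 · 11² · 29 · 43² · 47 = 3049426270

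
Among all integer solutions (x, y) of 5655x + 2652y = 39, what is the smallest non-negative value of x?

53

gcd(5655, 2652) = 39 (Euclid: 5655 = 2·2652 + 351; 2652 = 7·351 + 195; 351 = 1·195 + 156; 195 = 1·156 + 39; 156 = 4·39 + 0), and 39 | 39.
Extended Euclid: 5655·(-15) + 2652·(32) = 39. Scale by 1: x₀ = -15.
General solution x = x₀ + 68t; reducing mod 68 gives x = 53 (and y = -113).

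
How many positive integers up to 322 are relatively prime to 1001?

232

1001 = 7·11·13. Inclusion–exclusion on these primes:
322 − ⌊322/7⌋ − ⌊322/11⌋ − ⌊322/13⌋ + ⌊322/77⌋ + ⌊322/91⌋ + ⌊322/143⌋ − ⌊322/1001⌋ = 232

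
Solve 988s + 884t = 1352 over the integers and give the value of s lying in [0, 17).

Euclid: 988 = 1·884 + 104; 884 = 8·104 + 52; 104 = 2·52 + 0 → gcd = 52; 1352 = 52·26.
Back-substitution yields 988·(-8) + 884·(9) = 52, so one solution is s = -8·26 = -208, t = 9·26 = 234.
Solutions in s differ by 884/52 = 17; the one in [0, 17) is -208 mod 17 = 13.

13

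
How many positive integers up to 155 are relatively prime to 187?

132

Prime factors of 187: 11, 17. Count integers ≤ 155 divisible by none of them.
By inclusion–exclusion: 155 − ⌊155/11⌋ − ⌊155/17⌋ + ⌊155/187⌋ = 132.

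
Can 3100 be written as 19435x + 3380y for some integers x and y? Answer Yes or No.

No

gcd(19435, 3380): 19435 = 5·3380 + 2535; 3380 = 1·2535 + 845; 2535 = 3·845 + 0 → 845
845 does not divide 3100, so a solution does not exist.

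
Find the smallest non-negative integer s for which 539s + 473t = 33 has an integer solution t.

Reduce mod 473: 539s ≡ 33 (mod 473). With g = gcd(539, 473) = 11 dividing 33, divide through: 49s ≡ 3 (mod 43).
Since gcd(49, 43) = 1, s ≡ 3·(49)⁻¹ ≡ 22 (mod 43). Smallest non-negative: 22.

22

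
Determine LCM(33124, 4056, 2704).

397488

33124 = 2² · 7² · 13²; 4056 = 2³ · 3 · 13²; 2704 = 2⁴ · 13²
lcm takes max exponent of each prime: 2⁴ · 3 · 7² · 13² = 397488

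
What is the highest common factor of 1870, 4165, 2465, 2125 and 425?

1870 = 2 · 5 · 11 · 17; 4165 = 5 · 7² · 17; 2465 = 5 · 17 · 29; 2125 = 5³ · 17; 425 = 5² · 17
gcd takes min exponent of each prime: 5 · 17 = 85

85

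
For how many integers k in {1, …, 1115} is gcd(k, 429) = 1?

Prime factors of 429: 3, 11, 13. Count integers ≤ 1115 divisible by none of them.
By inclusion–exclusion: 1115 − ⌊1115/3⌋ − ⌊1115/11⌋ − ⌊1115/13⌋ + ⌊1115/33⌋ + ⌊1115/39⌋ + ⌊1115/143⌋ − ⌊1115/429⌋ = 624.

624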